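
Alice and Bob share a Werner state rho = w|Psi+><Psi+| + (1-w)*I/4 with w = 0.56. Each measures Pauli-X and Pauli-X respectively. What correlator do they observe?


|Psi+> = (|01> + |10>)/sqrt(2)
For the pure Bell state, <X_A X_B> = +1 (Bell-state Pauli correlator).
The maximally-mixed part I/4 has tr(I/4 * P tensor P) = 0 for any traceless Pauli P.
So <X_A X_B>_rho = w * (+1) + (1 - w) * 0
= 0.56 * (+1)
= 0.5600

0.5600


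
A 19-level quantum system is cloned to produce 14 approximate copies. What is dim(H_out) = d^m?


Output space = H^(tensor 14) where dim(H) = 19
dim = 19^14
= 361 (after 2 factors)
= 6859 (after 3 factors)
= 130321 (after 4 factors)
= 2476099 (after 5 factors)
= 47045881 (after 6 factors)
= 893871739 (after 7 factors)
= 16983563041 (after 8 factors)
= 322687697779 (after 9 factors)
= 6131066257801 (after 10 factors)
= 116490258898219 (after 11 factors)
= 2213314919066161 (after 12 factors)
= 42052983462257059 (after 13 factors)
= 799006685782884121 (after 14 factors)
= 799006685782884121

799006685782884121


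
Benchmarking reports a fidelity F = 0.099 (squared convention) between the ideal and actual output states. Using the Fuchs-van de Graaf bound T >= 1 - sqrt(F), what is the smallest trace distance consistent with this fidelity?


Fuchs-van de Graaf (squared-fidelity convention): 1 - sqrt(F) <= T <= sqrt(1 - F).
Lower bound: T >= 1 - sqrt(F)
sqrt(F) = sqrt(0.099) = 0.3146
T >= 1 - 0.3146
T >= 0.6854

0.6854


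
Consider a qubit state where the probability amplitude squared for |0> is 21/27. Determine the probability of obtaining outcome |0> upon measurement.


|alpha|^2 = 21/27 = 0.7778
|beta|^2 = 1 - 21/27 = 6/27 = 0.2222
P(|0>) = |alpha|^2 = 0.7778

0.7778


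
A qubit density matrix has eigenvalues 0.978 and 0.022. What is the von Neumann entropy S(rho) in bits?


S = -p*log2(p) - (1-p)*log2(1-p)
p = 0.9780, 1-p = 0.0220
= -0.9780 * log2(0.9780) - 0.0220 * log2(0.0220)
= -(-0.0314) - (-0.1211)
= 0.1525

0.1525


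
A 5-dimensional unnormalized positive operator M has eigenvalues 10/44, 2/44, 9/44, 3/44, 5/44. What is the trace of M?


tr(M) = sum of eigenvalues
= 10/44 + 2/44 + 9/44 + 3/44 + 5/44
= 29/44
= 0.6591

0.6591


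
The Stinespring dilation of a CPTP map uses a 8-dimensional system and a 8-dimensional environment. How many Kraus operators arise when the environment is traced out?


Tracing out the environment in an orthonormal basis {|i>_E} gives Kraus operators K_i = <i|_E U |0>_E.
Number of Kraus operators = dim(H_env) = d_env
= 8

8


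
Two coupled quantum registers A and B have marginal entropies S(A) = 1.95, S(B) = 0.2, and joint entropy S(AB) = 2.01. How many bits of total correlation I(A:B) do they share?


I(A:B) = S(A) + S(B) - S(AB)
= 1.95 + 0.2 - 2.01
= 0.1400

0.1400


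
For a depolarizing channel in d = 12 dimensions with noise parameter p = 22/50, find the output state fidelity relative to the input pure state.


F = (1-p) + p/d
= (1 - 0.4400) + 0.4400/12
= 0.5600 + 0.0367
= 0.5967

0.5967


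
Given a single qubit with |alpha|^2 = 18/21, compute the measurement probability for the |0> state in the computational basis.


|alpha|^2 = 18/21 = 0.8571
|beta|^2 = 1 - 18/21 = 3/21 = 0.1429
P(|0>) = |alpha|^2 = 0.8571

0.8571


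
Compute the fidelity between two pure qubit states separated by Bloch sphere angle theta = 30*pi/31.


For states separated by angle theta on Bloch sphere:
F = cos^2(theta/2)
theta = 30*pi/31 = 3.0403
theta/2 = 1.5201
cos(theta/2) = 0.0506
F = 0.0026

0.0026


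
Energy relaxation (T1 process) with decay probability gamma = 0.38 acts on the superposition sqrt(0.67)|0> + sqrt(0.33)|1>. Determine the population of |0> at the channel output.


For amplitude damping with parameter gamma on state sqrt(a)|0> + sqrt(b)|1>:
alpha^2 = 0.67, beta^2 = 0.33
P(|0>) = alpha^2 + gamma * beta^2
= 0.67 + 0.38 * 0.33
= 0.67 + 0.1254
= 0.7954

0.7954


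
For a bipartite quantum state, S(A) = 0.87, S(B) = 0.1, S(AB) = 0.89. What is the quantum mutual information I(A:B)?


I(A:B) = S(A) + S(B) - S(AB)
= 0.87 + 0.1 - 0.89
= 0.0800

0.0800


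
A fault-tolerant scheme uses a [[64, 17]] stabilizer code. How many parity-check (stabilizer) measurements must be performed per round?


For an [[n,k]] stabilizer code:
Number of stabilizer generators = n - k
= 64 - 17
= 47

47


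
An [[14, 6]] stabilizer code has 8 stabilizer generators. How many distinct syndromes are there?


Each stabilizer generator gives a binary (+1 or -1) measurement outcome.
With 8 independent generators:
Total syndromes = 2^8
= 256

256


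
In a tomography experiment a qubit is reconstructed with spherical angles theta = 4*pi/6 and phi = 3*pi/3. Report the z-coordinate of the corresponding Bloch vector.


theta = 2.0944, phi = 3.1416
r_z = cos(theta) = -0.5000

-0.5000


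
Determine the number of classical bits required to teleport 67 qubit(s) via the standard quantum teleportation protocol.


Quantum teleportation requires 2 classical bits per qubit teleported.
67 qubit(s) -> 2 * 67 = 134 classical bits

134


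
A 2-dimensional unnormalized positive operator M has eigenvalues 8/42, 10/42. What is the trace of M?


tr(M) = sum of eigenvalues
= 8/42 + 10/42
= 18/42
= 0.4286

0.4286


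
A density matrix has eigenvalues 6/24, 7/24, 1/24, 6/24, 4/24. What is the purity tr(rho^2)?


tr(rho^2) = sum of eigenvalues squared
= (6/24)^2 + (7/24)^2 + (1/24)^2 + (6/24)^2 + (4/24)^2
= (36 + 49 + 1 + 36 + 16) / 576
= 138/576
= 0.2396

0.2396


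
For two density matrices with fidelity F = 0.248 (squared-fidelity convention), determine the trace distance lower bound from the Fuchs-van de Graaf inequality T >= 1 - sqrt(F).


Fuchs-van de Graaf (squared-fidelity convention): 1 - sqrt(F) <= T <= sqrt(1 - F).
Lower bound: T >= 1 - sqrt(F)
sqrt(F) = sqrt(0.248) = 0.4980
T >= 1 - 0.4980
T >= 0.5020

0.5020


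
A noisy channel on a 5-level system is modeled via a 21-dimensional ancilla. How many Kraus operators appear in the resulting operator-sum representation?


Tracing out the environment in an orthonormal basis {|i>_E} gives Kraus operators K_i = <i|_E U |0>_E.
Number of Kraus operators = dim(H_env) = d_env
= 21

21


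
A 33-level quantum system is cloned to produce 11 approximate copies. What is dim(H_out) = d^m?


Output space = H^(tensor 11) where dim(H) = 33
dim = 33^11
= 1089 (after 2 factors)
= 35937 (after 3 factors)
= 1185921 (after 4 factors)
= 39135393 (after 5 factors)
= 1291467969 (after 6 factors)
= 42618442977 (after 7 factors)
= 1406408618241 (after 8 factors)
= 46411484401953 (after 9 factors)
= 1531578985264449 (after 10 factors)
= 50542106513726817 (after 11 factors)
= 50542106513726817

50542106513726817


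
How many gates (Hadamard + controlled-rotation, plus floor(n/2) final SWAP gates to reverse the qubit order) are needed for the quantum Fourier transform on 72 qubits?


Hadamard gates: 72
Controlled rotations: n*(n-1)/2 = 72*71/2 = 2556
SWAP gates: floor(n/2) = floor(72/2) = 36
Total = 72 + 2556 + 36
= 2664

2664


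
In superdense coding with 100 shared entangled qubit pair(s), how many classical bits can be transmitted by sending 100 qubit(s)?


Superdense coding allows 2 classical bits per shared entangled pair.
100 pair(s) -> 2 * 100 = 200 classical bits

200


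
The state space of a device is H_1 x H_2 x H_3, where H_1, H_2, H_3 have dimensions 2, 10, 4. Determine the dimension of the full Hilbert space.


dim(H_1 x H_2 x H_3) = 2 * 10 * 4
= 20 * 4
= 80

80


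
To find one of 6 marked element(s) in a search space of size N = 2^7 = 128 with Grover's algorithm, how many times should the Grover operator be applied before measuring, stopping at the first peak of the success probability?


After j Grover iterations the success probability is P(j) = sin^2((2j+1)*theta), where sin(theta) = sqrt(k/N).
N = 2^7 = 128, k = 6
sin(theta) = sqrt(k/N) = 0.2165063509
theta = arcsin(sqrt(k/N)) = 0.2182345144 rad
P(j) reaches its first maximum when (2j+1)*theta is as close as possible to pi/2, i.e. j = round(pi/(4*theta) - 1/2).
pi/(4*theta) - 1/2 = 3.0989
(For comparison, the common estimate pi/4 * sqrt(N/k) = 3.6276; the exact maximiser is used here.)
Optimal iterations = 3

3


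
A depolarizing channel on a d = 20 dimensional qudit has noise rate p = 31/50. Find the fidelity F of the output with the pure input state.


F = (1-p) + p/d
= (1 - 0.6200) + 0.6200/20
= 0.3800 + 0.0310
= 0.4110

0.4110


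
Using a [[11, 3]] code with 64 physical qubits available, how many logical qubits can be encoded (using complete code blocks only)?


Each code block uses 11 physical qubits for 3 logical qubit(s).
Number of complete blocks = floor(64 / 11) = 5
Logical qubits = 5 * 3
= 15

15


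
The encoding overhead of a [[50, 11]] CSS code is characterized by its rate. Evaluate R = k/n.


Code rate R = k/n
= 11/50
= 0.2200

0.2200


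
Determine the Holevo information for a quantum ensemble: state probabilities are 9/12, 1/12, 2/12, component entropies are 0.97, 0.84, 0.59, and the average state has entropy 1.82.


chi = S(rho) - sum_i p_i * S(rho_i)
Weighted entropy = 9/12 * 0.97 + 1/12 * 0.84 + 2/12 * 0.59
= 0.8958
chi = 1.82 - 0.8958
= 0.9242

0.9242


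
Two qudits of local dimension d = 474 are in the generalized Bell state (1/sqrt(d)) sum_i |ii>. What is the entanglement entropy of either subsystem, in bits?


For a maximally entangled state in d x d:
S = log2(d) = log2(474)
= 8.8887

8.8887


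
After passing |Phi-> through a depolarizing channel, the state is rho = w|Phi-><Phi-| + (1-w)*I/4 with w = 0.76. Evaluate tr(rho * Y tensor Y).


|Phi-> = (|00> - |11>)/sqrt(2)
For the pure Bell state, <Y_A Y_B> = +1 (Bell-state Pauli correlator).
The maximally-mixed part I/4 has tr(I/4 * P tensor P) = 0 for any traceless Pauli P.
So <Y_A Y_B>_rho = w * (+1) + (1 - w) * 0
= 0.76 * (+1)
= 0.7600

0.7600


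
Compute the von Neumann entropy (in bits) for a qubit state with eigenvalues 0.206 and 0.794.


S = -p*log2(p) - (1-p)*log2(1-p)
p = 0.2060, 1-p = 0.7940
= -0.2060 * log2(0.2060) - 0.7940 * log2(0.7940)
= -(-0.4695) - (-0.2642)
= 0.7338

0.7338


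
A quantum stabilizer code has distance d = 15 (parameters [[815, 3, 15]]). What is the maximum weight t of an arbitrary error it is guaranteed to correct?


Code parameters: [[815, 3, 15]], distance d = 15.
Number of correctable errors = floor((d-1)/2)
= floor((15 - 1)/2)
= floor(14/2)
= 7

7


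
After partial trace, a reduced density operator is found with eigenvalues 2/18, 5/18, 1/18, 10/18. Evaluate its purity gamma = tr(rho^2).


tr(rho^2) = sum of eigenvalues squared
= (2/18)^2 + (5/18)^2 + (1/18)^2 + (10/18)^2
= (4 + 25 + 1 + 100) / 324
= 130/324
= 0.4012

0.4012


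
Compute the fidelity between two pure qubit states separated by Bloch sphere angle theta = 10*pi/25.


For states separated by angle theta on Bloch sphere:
F = cos^2(theta/2)
theta = 10*pi/25 = 1.2566
theta/2 = 0.6283
cos(theta/2) = 0.8090
F = 0.6545

0.6545


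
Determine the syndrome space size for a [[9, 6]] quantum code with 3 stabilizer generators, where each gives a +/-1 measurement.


Each stabilizer generator gives a binary (+1 or -1) measurement outcome.
With 3 independent generators:
Total syndromes = 2^3
= 8

8


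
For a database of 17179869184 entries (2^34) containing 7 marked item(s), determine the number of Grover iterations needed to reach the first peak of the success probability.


After j Grover iterations the success probability is P(j) = sin^2((2j+1)*theta), where sin(theta) = sqrt(k/N).
N = 2^34 = 17179869184, k = 7
sin(theta) = sqrt(k/N) = 2.018548058e-05
theta = arcsin(sqrt(k/N)) = 2.018548059e-05 rad
P(j) reaches its first maximum when (2j+1)*theta is as close as possible to pi/2, i.e. j = round(pi/(4*theta) - 1/2).
pi/(4*theta) - 1/2 = 38908.5644
(For comparison, the common estimate pi/4 * sqrt(N/k) = 38909.0644; the exact maximiser is used here.)
Optimal iterations = 38909

38909


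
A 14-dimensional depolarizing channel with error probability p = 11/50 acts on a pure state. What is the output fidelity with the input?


F = (1-p) + p/d
= (1 - 0.2200) + 0.2200/14
= 0.7800 + 0.0157
= 0.7957

0.7957


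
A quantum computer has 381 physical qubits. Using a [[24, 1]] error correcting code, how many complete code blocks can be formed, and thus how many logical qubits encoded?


Each code block uses 24 physical qubits for 1 logical qubit(s).
Number of complete blocks = floor(381 / 24) = 15
Logical qubits = 15 * 1
= 15

15


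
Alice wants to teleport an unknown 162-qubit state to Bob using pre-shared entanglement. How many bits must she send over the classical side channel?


Quantum teleportation requires 2 classical bits per qubit teleported.
162 qubit(s) -> 2 * 162 = 324 classical bits

324


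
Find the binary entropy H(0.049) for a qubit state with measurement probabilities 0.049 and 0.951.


S = -p*log2(p) - (1-p)*log2(1-p)
p = 0.0490, 1-p = 0.9510
= -0.0490 * log2(0.0490) - 0.9510 * log2(0.9510)
= -(-0.2132) - (-0.0689)
= 0.2821

0.2821


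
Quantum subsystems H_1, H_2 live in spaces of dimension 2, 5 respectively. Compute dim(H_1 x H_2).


dim(H_1 x H_2) = 2 * 5
= 10

10


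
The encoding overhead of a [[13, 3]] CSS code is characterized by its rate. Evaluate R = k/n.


Code rate R = k/n
= 3/13
= 0.2308

0.2308


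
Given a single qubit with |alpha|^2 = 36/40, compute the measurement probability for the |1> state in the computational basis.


|alpha|^2 = 36/40 = 0.9000
|beta|^2 = 1 - 36/40 = 4/40 = 0.1000
P(|1>) = |beta|^2 = 0.1000

0.1000


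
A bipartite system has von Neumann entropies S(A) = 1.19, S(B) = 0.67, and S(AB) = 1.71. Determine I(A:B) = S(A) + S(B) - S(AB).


I(A:B) = S(A) + S(B) - S(AB)
= 1.19 + 0.67 - 1.71
= 0.1500

0.1500


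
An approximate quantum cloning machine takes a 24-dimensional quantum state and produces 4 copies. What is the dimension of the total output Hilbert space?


Output space = H^(tensor 4) where dim(H) = 24
dim = 24^4
= 576 (after 2 factors)
= 13824 (after 3 factors)
= 331776 (after 4 factors)
= 331776

331776


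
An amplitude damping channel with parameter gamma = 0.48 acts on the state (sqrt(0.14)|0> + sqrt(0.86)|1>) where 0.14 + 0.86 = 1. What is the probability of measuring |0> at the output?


For amplitude damping with parameter gamma on state sqrt(a)|0> + sqrt(b)|1>:
alpha^2 = 0.14, beta^2 = 0.86
P(|0>) = alpha^2 + gamma * beta^2
= 0.14 + 0.48 * 0.86
= 0.14 + 0.4128
= 0.5528

0.5528


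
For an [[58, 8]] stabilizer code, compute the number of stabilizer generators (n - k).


For an [[n,k]] stabilizer code:
Number of stabilizer generators = n - k
= 58 - 8
= 50

50


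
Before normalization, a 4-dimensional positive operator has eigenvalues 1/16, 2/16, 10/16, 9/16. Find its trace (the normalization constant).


tr(M) = sum of eigenvalues
= 1/16 + 2/16 + 10/16 + 9/16
= 22/16
= 1.3750

1.3750


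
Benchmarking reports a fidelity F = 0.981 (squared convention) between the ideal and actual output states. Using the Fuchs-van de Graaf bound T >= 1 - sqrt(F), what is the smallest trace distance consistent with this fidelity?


Fuchs-van de Graaf (squared-fidelity convention): 1 - sqrt(F) <= T <= sqrt(1 - F).
Lower bound: T >= 1 - sqrt(F)
sqrt(F) = sqrt(0.981) = 0.9905
T >= 1 - 0.9905
T >= 0.0095

0.0095


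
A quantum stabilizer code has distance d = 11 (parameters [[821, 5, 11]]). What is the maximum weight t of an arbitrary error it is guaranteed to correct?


Code parameters: [[821, 5, 11]], distance d = 11.
Number of correctable errors = floor((d-1)/2)
= floor((11 - 1)/2)
= floor(10/2)
= 5

5


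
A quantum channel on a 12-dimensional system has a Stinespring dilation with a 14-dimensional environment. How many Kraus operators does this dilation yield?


Tracing out the environment in an orthonormal basis {|i>_E} gives Kraus operators K_i = <i|_E U |0>_E.
Number of Kraus operators = dim(H_env) = d_env
= 14

14


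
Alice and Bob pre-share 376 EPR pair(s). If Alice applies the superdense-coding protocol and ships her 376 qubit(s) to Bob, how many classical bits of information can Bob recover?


Superdense coding allows 2 classical bits per shared entangled pair.
376 pair(s) -> 2 * 376 = 752 classical bits

752


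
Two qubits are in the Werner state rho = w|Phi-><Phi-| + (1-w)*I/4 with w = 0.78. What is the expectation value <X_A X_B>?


|Phi-> = (|00> - |11>)/sqrt(2)
For the pure Bell state, <X_A X_B> = -1 (Bell-state Pauli correlator).
The maximally-mixed part I/4 has tr(I/4 * P tensor P) = 0 for any traceless Pauli P.
So <X_A X_B>_rho = w * (-1) + (1 - w) * 0
= 0.78 * (-1)
= -0.7800

-0.7800


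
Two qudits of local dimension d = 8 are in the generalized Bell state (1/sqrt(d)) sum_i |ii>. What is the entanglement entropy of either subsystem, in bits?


For a maximally entangled state in d x d:
S = log2(d) = log2(8)
= 3.0000

3.0000


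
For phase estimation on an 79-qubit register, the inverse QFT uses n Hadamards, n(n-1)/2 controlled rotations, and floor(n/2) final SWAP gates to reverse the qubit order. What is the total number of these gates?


Hadamard gates: 79
Controlled rotations: n*(n-1)/2 = 79*78/2 = 3081
SWAP gates: floor(n/2) = floor(79/2) = 39
Total = 79 + 3081 + 39
= 3199

3199


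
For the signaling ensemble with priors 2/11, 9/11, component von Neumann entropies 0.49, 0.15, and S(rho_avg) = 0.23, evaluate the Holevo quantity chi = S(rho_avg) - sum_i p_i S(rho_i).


chi = S(rho) - sum_i p_i * S(rho_i)
Weighted entropy = 2/11 * 0.49 + 9/11 * 0.15
= 0.2118
chi = 0.23 - 0.2118
= 0.0182

0.0182


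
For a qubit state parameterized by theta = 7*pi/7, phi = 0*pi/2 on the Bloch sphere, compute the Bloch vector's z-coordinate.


theta = 3.1416, phi = 0.0000
r_z = cos(theta) = -1.0000

-1.0000


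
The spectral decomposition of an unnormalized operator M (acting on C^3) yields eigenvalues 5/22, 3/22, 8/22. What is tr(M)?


tr(M) = sum of eigenvalues
= 5/22 + 3/22 + 8/22
= 16/22
= 0.7273

0.7273


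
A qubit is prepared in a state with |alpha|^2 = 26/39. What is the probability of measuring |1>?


|alpha|^2 = 26/39 = 0.6667
|beta|^2 = 1 - 26/39 = 13/39 = 0.3333
P(|1>) = |beta|^2 = 0.3333

0.3333


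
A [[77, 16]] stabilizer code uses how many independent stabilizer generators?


For an [[n,k]] stabilizer code:
Number of stabilizer generators = n - k
= 77 - 16
= 61

61


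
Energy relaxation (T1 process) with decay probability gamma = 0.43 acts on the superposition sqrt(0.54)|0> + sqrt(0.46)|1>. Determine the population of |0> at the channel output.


For amplitude damping with parameter gamma on state sqrt(a)|0> + sqrt(b)|1>:
alpha^2 = 0.54, beta^2 = 0.46
P(|0>) = alpha^2 + gamma * beta^2
= 0.54 + 0.43 * 0.46
= 0.54 + 0.1978
= 0.7378

0.7378


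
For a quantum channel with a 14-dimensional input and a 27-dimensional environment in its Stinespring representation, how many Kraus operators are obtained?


Tracing out the environment in an orthonormal basis {|i>_E} gives Kraus operators K_i = <i|_E U |0>_E.
Number of Kraus operators = dim(H_env) = d_env
= 27

27


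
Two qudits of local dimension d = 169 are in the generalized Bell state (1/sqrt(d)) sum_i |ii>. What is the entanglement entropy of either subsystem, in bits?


For a maximally entangled state in d x d:
S = log2(d) = log2(169)
= 7.4009

7.4009


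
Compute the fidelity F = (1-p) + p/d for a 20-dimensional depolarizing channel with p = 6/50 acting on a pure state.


F = (1-p) + p/d
= (1 - 0.1200) + 0.1200/20
= 0.8800 + 0.0060
= 0.8860

0.8860


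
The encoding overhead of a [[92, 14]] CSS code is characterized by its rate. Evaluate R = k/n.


Code rate R = k/n
= 14/92
= 0.1522

0.1522


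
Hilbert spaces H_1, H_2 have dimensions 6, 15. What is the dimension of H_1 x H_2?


dim(H_1 x H_2) = 6 * 15
= 90

90


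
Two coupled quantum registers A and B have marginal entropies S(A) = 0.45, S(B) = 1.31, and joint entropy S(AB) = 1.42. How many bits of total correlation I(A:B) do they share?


I(A:B) = S(A) + S(B) - S(AB)
= 0.45 + 1.31 - 1.42
= 0.3400

0.3400


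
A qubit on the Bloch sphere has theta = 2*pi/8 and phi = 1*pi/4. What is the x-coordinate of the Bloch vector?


theta = 0.7854, phi = 0.7854
r_x = sin(theta)*cos(phi) = 0.7071 * 0.7071
r_x = 0.5000

0.5000


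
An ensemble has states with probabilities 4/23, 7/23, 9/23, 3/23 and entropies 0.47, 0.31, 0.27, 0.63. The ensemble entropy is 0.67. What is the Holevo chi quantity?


chi = S(rho) - sum_i p_i * S(rho_i)
Weighted entropy = 4/23 * 0.47 + 7/23 * 0.31 + 9/23 * 0.27 + 3/23 * 0.63
= 0.3639
chi = 0.67 - 0.3639
= 0.3061

0.3061


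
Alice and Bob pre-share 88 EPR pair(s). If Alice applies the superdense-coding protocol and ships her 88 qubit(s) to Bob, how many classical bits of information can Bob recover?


Superdense coding allows 2 classical bits per shared entangled pair.
88 pair(s) -> 2 * 88 = 176 classical bits

176


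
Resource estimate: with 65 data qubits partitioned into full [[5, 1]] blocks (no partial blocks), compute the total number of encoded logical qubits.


Each code block uses 5 physical qubits for 1 logical qubit(s).
Number of complete blocks = floor(65 / 5) = 13
Logical qubits = 13 * 1
= 13

13


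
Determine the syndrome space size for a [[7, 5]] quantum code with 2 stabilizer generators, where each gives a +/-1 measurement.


Each stabilizer generator gives a binary (+1 or -1) measurement outcome.
With 2 independent generators:
Total syndromes = 2^2
= 4

4


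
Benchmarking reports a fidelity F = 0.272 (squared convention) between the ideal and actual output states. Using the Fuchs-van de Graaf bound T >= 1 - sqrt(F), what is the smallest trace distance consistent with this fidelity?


Fuchs-van de Graaf (squared-fidelity convention): 1 - sqrt(F) <= T <= sqrt(1 - F).
Lower bound: T >= 1 - sqrt(F)
sqrt(F) = sqrt(0.272) = 0.5215
T >= 1 - 0.5215
T >= 0.4785

0.4785


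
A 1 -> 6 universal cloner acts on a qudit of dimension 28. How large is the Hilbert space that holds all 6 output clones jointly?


Output space = H^(tensor 6) where dim(H) = 28
dim = 28^6
= 784 (after 2 factors)
= 21952 (after 3 factors)
= 614656 (after 4 factors)
= 17210368 (after 5 factors)
= 481890304 (after 6 factors)
= 481890304

481890304


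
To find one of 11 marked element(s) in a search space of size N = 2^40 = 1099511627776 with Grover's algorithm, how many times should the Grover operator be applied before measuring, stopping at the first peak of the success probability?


After j Grover iterations the success probability is P(j) = sin^2((2j+1)*theta), where sin(theta) = sqrt(k/N).
N = 2^40 = 1099511627776, k = 11
sin(theta) = sqrt(k/N) = 3.16297988e-06
theta = arcsin(sqrt(k/N)) = 3.16297988e-06 rad
P(j) reaches its first maximum when (2j+1)*theta is as close as possible to pi/2, i.e. j = round(pi/(4*theta) - 1/2).
pi/(4*theta) - 1/2 = 248309.0667
(For comparison, the common estimate pi/4 * sqrt(N/k) = 248309.5667; the exact maximiser is used here.)
Optimal iterations = 248309

248309


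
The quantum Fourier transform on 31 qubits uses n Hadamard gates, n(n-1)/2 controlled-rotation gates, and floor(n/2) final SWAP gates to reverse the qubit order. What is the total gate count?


Hadamard gates: 31
Controlled rotations: n*(n-1)/2 = 31*30/2 = 465
SWAP gates: floor(n/2) = floor(31/2) = 15
Total = 31 + 465 + 15
= 511

511


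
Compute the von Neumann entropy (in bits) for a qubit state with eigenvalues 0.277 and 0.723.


S = -p*log2(p) - (1-p)*log2(1-p)
p = 0.2770, 1-p = 0.7230
= -0.2770 * log2(0.2770) - 0.7230 * log2(0.7230)
= -(-0.5130) - (-0.3383)
= 0.8513

0.8513


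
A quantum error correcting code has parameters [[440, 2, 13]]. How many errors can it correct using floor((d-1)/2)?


Code parameters: [[440, 2, 13]], distance d = 13.
Number of correctable errors = floor((d-1)/2)
= floor((13 - 1)/2)
= floor(12/2)
= 6

6


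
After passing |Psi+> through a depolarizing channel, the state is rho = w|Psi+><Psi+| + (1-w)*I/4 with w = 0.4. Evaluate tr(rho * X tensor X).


|Psi+> = (|01> + |10>)/sqrt(2)
For the pure Bell state, <X_A X_B> = +1 (Bell-state Pauli correlator).
The maximally-mixed part I/4 has tr(I/4 * P tensor P) = 0 for any traceless Pauli P.
So <X_A X_B>_rho = w * (+1) + (1 - w) * 0
= 0.4 * (+1)
= 0.4000

0.4000


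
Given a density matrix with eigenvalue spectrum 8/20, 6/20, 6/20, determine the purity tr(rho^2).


tr(rho^2) = sum of eigenvalues squared
= (8/20)^2 + (6/20)^2 + (6/20)^2
= (64 + 36 + 36) / 400
= 136/400
= 0.3400

0.3400


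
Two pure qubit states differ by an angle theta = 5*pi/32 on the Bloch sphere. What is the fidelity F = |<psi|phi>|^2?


For states separated by angle theta on Bloch sphere:
F = cos^2(theta/2)
theta = 5*pi/32 = 0.4909
theta/2 = 0.2454
cos(theta/2) = 0.9700
F = 0.9410

0.9410


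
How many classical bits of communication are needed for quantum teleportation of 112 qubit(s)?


Quantum teleportation requires 2 classical bits per qubit teleported.
112 qubit(s) -> 2 * 112 = 224 classical bits

224


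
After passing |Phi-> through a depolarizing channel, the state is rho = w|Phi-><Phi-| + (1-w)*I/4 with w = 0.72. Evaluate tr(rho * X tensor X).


|Phi-> = (|00> - |11>)/sqrt(2)
For the pure Bell state, <X_A X_B> = -1 (Bell-state Pauli correlator).
The maximally-mixed part I/4 has tr(I/4 * P tensor P) = 0 for any traceless Pauli P.
So <X_A X_B>_rho = w * (-1) + (1 - w) * 0
= 0.72 * (-1)
= -0.7200

-0.7200


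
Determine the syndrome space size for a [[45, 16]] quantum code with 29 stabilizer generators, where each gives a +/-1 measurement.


Each stabilizer generator gives a binary (+1 or -1) measurement outcome.
With 29 independent generators:
Total syndromes = 2^29
= 536870912

536870912


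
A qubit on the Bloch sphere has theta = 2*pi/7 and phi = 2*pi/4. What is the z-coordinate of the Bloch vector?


theta = 0.8976, phi = 1.5708
r_z = cos(theta) = 0.6235

0.6235


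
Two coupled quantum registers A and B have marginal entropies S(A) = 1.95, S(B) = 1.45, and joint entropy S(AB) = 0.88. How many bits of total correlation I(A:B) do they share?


I(A:B) = S(A) + S(B) - S(AB)
= 1.95 + 1.45 - 0.88
= 2.5200

2.5200


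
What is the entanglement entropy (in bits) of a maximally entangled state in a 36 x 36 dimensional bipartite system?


For a maximally entangled state in d x d:
S = log2(d) = log2(36)
= 5.1699

5.1699


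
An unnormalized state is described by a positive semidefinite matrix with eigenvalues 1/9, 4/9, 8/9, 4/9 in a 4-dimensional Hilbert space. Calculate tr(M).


tr(M) = sum of eigenvalues
= 1/9 + 4/9 + 8/9 + 4/9
= 17/9
= 1.8889

1.8889


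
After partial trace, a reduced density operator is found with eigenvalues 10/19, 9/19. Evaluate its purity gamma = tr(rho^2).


tr(rho^2) = sum of eigenvalues squared
= (10/19)^2 + (9/19)^2
= (100 + 81) / 361
= 181/361
= 0.5014

0.5014


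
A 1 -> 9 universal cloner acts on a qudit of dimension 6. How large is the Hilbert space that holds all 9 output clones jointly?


Output space = H^(tensor 9) where dim(H) = 6
dim = 6^9
= 36 (after 2 factors)
= 216 (after 3 factors)
= 1296 (after 4 factors)
= 7776 (after 5 factors)
= 46656 (after 6 factors)
= 279936 (after 7 factors)
= 1679616 (after 8 factors)
= 10077696 (after 9 factors)
= 10077696

10077696


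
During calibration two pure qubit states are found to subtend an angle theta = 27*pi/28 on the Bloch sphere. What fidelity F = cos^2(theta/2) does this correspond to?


For states separated by angle theta on Bloch sphere:
F = cos^2(theta/2)
theta = 27*pi/28 = 3.0294
theta/2 = 1.5147
cos(theta/2) = 0.0561
F = 0.0031

0.0031


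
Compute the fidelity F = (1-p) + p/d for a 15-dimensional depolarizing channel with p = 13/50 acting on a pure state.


F = (1-p) + p/d
= (1 - 0.2600) + 0.2600/15
= 0.7400 + 0.0173
= 0.7573

0.7573


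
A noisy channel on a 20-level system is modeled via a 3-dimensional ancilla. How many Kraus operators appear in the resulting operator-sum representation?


Tracing out the environment in an orthonormal basis {|i>_E} gives Kraus operators K_i = <i|_E U |0>_E.
Number of Kraus operators = dim(H_env) = d_env
= 3

3


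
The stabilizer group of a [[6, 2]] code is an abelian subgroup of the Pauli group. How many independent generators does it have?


For an [[n,k]] stabilizer code:
Number of stabilizer generators = n - k
= 6 - 2
= 4

4


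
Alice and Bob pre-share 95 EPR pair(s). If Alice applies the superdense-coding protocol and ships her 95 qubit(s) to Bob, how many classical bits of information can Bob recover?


Superdense coding allows 2 classical bits per shared entangled pair.
95 pair(s) -> 2 * 95 = 190 classical bits

190


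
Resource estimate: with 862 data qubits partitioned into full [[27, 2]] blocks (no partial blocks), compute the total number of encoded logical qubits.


Each code block uses 27 physical qubits for 2 logical qubit(s).
Number of complete blocks = floor(862 / 27) = 31
Logical qubits = 31 * 2
= 62

62


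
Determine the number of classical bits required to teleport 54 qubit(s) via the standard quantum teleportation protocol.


Quantum teleportation requires 2 classical bits per qubit teleported.
54 qubit(s) -> 2 * 54 = 108 classical bits

108


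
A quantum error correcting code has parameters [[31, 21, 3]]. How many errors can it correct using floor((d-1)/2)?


Code parameters: [[31, 21, 3]], distance d = 3.
Number of correctable errors = floor((d-1)/2)
= floor((3 - 1)/2)
= floor(2/2)
= 1

1


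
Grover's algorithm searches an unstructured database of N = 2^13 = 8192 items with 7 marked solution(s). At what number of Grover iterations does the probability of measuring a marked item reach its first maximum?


After j Grover iterations the success probability is P(j) = sin^2((2j+1)*theta), where sin(theta) = sqrt(k/N).
N = 2^13 = 8192, k = 7
sin(theta) = sqrt(k/N) = 0.02923169833
theta = arcsin(sqrt(k/N)) = 0.02923586298 rad
P(j) reaches its first maximum when (2j+1)*theta is as close as possible to pi/2, i.e. j = round(pi/(4*theta) - 1/2).
pi/(4*theta) - 1/2 = 26.3642
(For comparison, the common estimate pi/4 * sqrt(N/k) = 26.8680; the exact maximiser is used here.)
Optimal iterations = 26

26


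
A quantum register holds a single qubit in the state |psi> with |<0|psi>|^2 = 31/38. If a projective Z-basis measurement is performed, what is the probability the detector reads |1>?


|alpha|^2 = 31/38 = 0.8158
|beta|^2 = 1 - 31/38 = 7/38 = 0.1842
P(|1>) = |beta|^2 = 0.1842

0.1842


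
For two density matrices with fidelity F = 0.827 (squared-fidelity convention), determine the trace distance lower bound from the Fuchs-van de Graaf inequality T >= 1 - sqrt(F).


Fuchs-van de Graaf (squared-fidelity convention): 1 - sqrt(F) <= T <= sqrt(1 - F).
Lower bound: T >= 1 - sqrt(F)
sqrt(F) = sqrt(0.827) = 0.9094
T >= 1 - 0.9094
T >= 0.0906

0.0906


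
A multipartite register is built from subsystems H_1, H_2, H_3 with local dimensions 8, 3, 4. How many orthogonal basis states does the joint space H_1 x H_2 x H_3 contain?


dim(H_1 x H_2 x H_3) = 8 * 3 * 4
= 24 * 4
= 96

96


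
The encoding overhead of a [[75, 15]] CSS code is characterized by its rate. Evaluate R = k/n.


Code rate R = k/n
= 15/75
= 0.2000

0.2000


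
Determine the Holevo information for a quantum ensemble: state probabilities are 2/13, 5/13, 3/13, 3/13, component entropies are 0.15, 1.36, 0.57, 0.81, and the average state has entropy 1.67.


chi = S(rho) - sum_i p_i * S(rho_i)
Weighted entropy = 2/13 * 0.15 + 5/13 * 1.36 + 3/13 * 0.57 + 3/13 * 0.81
= 0.8646
chi = 1.67 - 0.8646
= 0.8054

0.8054


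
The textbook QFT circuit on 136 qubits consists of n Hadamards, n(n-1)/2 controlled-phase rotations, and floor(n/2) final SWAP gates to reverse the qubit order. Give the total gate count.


Hadamard gates: 136
Controlled rotations: n*(n-1)/2 = 136*135/2 = 9180
SWAP gates: floor(n/2) = floor(136/2) = 68
Total = 136 + 9180 + 68
= 9384

9384


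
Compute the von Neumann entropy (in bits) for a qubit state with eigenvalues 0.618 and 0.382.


S = -p*log2(p) - (1-p)*log2(1-p)
p = 0.6180, 1-p = 0.3820
= -0.6180 * log2(0.6180) - 0.3820 * log2(0.3820)
= -(-0.4291) - (-0.5304)
= 0.9594

0.9594


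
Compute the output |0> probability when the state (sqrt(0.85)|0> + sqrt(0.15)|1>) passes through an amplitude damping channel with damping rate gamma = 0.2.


For amplitude damping with parameter gamma on state sqrt(a)|0> + sqrt(b)|1>:
alpha^2 = 0.85, beta^2 = 0.15
P(|0>) = alpha^2 + gamma * beta^2
= 0.85 + 0.2 * 0.15
= 0.85 + 0.0300
= 0.8800

0.8800


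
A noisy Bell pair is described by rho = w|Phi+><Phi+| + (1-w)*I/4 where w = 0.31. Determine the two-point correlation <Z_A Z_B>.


|Phi+> = (|00> + |11>)/sqrt(2)
For the pure Bell state, <Z_A Z_B> = +1 (Bell-state Pauli correlator).
The maximally-mixed part I/4 has tr(I/4 * P tensor P) = 0 for any traceless Pauli P.
So <Z_A Z_B>_rho = w * (+1) + (1 - w) * 0
= 0.31 * (+1)
= 0.3100

0.3100


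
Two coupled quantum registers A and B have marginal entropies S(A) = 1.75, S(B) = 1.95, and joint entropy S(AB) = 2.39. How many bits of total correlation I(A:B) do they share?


I(A:B) = S(A) + S(B) - S(AB)
= 1.75 + 1.95 - 2.39
= 1.3100

1.3100


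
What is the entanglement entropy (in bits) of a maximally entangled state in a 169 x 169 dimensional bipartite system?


For a maximally entangled state in d x d:
S = log2(d) = log2(169)
= 7.4009

7.4009


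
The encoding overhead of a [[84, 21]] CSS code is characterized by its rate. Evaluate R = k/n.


Code rate R = k/n
= 21/84
= 0.2500

0.2500


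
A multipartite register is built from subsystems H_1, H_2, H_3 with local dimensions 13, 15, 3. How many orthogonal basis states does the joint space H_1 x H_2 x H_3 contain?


dim(H_1 x H_2 x H_3) = 13 * 15 * 3
= 195 * 3
= 585

585


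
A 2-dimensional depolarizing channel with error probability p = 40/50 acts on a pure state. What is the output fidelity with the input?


F = (1-p) + p/d
= (1 - 0.8000) + 0.8000/2
= 0.2000 + 0.4000
= 0.6000

0.6000


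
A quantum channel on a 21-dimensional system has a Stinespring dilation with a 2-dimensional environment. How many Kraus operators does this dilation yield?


Tracing out the environment in an orthonormal basis {|i>_E} gives Kraus operators K_i = <i|_E U |0>_E.
Number of Kraus operators = dim(H_env) = d_env
= 2

2


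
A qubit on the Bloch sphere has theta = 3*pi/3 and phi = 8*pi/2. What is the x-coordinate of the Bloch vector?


theta = 3.1416, phi = 12.5664
r_x = sin(theta)*cos(phi) = 0.0000 * 1.0000
r_x = 0.0000

0.0000


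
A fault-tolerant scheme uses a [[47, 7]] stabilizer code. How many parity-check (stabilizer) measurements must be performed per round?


For an [[n,k]] stabilizer code:
Number of stabilizer generators = n - k
= 47 - 7
= 40

40


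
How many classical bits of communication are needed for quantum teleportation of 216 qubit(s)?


Quantum teleportation requires 2 classical bits per qubit teleported.
216 qubit(s) -> 2 * 216 = 432 classical bits

432


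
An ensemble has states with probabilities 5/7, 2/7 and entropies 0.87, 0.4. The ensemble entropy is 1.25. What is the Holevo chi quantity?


chi = S(rho) - sum_i p_i * S(rho_i)
Weighted entropy = 5/7 * 0.87 + 2/7 * 0.4
= 0.7357
chi = 1.25 - 0.7357
= 0.5143

0.5143


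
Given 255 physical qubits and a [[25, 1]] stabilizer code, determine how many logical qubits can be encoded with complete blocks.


Each code block uses 25 physical qubits for 1 logical qubit(s).
Number of complete blocks = floor(255 / 25) = 10
Logical qubits = 10 * 1
= 10

10


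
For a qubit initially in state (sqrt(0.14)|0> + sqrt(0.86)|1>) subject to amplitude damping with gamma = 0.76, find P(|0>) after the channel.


For amplitude damping with parameter gamma on state sqrt(a)|0> + sqrt(b)|1>:
alpha^2 = 0.14, beta^2 = 0.86
P(|0>) = alpha^2 + gamma * beta^2
= 0.14 + 0.76 * 0.86
= 0.14 + 0.6536
= 0.7936

0.7936


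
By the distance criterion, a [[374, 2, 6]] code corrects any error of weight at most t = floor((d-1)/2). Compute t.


Code parameters: [[374, 2, 6]], distance d = 6.
Number of correctable errors = floor((d-1)/2)
= floor((6 - 1)/2)
= floor(5/2)
= 2

2


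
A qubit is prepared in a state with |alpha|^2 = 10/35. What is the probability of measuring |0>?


|alpha|^2 = 10/35 = 0.2857
|beta|^2 = 1 - 10/35 = 25/35 = 0.7143
P(|0>) = |alpha|^2 = 0.2857

0.2857


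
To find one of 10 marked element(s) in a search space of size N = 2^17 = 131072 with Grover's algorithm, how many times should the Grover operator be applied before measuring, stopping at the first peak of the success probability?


After j Grover iterations the success probability is P(j) = sin^2((2j+1)*theta), where sin(theta) = sqrt(k/N).
N = 2^17 = 131072, k = 10
sin(theta) = sqrt(k/N) = 0.008734640537
theta = arcsin(sqrt(k/N)) = 0.008734751608 rad
P(j) reaches its first maximum when (2j+1)*theta is as close as possible to pi/2, i.e. j = round(pi/(4*theta) - 1/2).
pi/(4*theta) - 1/2 = 89.4165
(For comparison, the common estimate pi/4 * sqrt(N/k) = 89.9176; the exact maximiser is used here.)
Optimal iterations = 89

89


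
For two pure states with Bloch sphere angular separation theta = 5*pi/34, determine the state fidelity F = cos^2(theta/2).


For states separated by angle theta on Bloch sphere:
F = cos^2(theta/2)
theta = 5*pi/34 = 0.4620
theta/2 = 0.2310
cos(theta/2) = 0.9734
F = 0.9476

0.9476


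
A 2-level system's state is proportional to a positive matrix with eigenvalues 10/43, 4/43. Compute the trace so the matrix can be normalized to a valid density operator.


tr(M) = sum of eigenvalues
= 10/43 + 4/43
= 14/43
= 0.3256

0.3256


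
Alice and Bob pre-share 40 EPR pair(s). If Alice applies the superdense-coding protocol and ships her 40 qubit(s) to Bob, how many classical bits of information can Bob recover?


Superdense coding allows 2 classical bits per shared entangled pair.
40 pair(s) -> 2 * 40 = 80 classical bits

80


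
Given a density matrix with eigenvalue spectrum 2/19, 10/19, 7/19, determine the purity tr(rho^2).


tr(rho^2) = sum of eigenvalues squared
= (2/19)^2 + (10/19)^2 + (7/19)^2
= (4 + 100 + 49) / 361
= 153/361
= 0.4238

0.4238


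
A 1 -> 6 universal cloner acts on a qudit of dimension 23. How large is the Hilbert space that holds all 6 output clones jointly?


Output space = H^(tensor 6) where dim(H) = 23
dim = 23^6
= 529 (after 2 factors)
= 12167 (after 3 factors)
= 279841 (after 4 factors)
= 6436343 (after 5 factors)
= 148035889 (after 6 factors)
= 148035889

148035889


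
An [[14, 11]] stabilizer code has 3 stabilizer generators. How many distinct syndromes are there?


Each stabilizer generator gives a binary (+1 or -1) measurement outcome.
With 3 independent generators:
Total syndromes = 2^3
= 8

8


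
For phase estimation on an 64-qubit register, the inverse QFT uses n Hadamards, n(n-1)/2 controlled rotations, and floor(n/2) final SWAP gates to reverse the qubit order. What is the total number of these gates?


Hadamard gates: 64
Controlled rotations: n*(n-1)/2 = 64*63/2 = 2016
SWAP gates: floor(n/2) = floor(64/2) = 32
Total = 64 + 2016 + 32
= 2112

2112


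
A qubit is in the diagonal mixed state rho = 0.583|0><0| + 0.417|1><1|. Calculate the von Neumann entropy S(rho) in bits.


S = -p*log2(p) - (1-p)*log2(1-p)
p = 0.5830, 1-p = 0.4170
= -0.5830 * log2(0.5830) - 0.4170 * log2(0.4170)
= -(-0.4538) - (-0.5262)
= 0.9800

0.9800


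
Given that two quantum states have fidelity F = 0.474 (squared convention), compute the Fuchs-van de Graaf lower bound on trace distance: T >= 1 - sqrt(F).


Fuchs-van de Graaf (squared-fidelity convention): 1 - sqrt(F) <= T <= sqrt(1 - F).
Lower bound: T >= 1 - sqrt(F)
sqrt(F) = sqrt(0.474) = 0.6885
T >= 1 - 0.6885
T >= 0.3115

0.3115
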